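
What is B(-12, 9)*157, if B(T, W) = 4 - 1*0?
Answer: 628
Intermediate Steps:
B(T, W) = 4 (B(T, W) = 4 + 0 = 4)
B(-12, 9)*157 = 4*157 = 628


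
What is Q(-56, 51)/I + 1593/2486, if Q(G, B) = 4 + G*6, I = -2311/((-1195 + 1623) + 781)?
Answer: 1001531991/5745146 ≈ 174.33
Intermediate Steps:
I = -2311/1209 (I = -2311/(428 + 781) = -2311/1209 ≈ -1.9115)
Q(G, B) = 4 + 6*G
Q(-56, 51)/I + 1593/2486 = (4 + 6*(-56))/(-2311/1209) + 1593/2486 = (4 - 336)*(-1209/2311) + 1593*(1/2486) = -332*(-1209/2311) + 1593/2486 = 401388/2311 + 1593/2486 = 1001531991/5745146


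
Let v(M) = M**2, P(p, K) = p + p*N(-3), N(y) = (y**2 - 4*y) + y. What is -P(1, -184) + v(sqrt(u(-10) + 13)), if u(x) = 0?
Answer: -6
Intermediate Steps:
N(y) = y**2 - 3*y
P(p, K) = 19*p (P(p, K) = p + p*(-3*(-3 - 3)) = p + p*(-3*(-6)) = p + p*18 = p + 18*p = 19*p)
-P(1, -184) + v(sqrt(u(-10) + 13)) = -19 + (sqrt(0 + 13))**2 = -1*19 + (sqrt(13))**2 = -19 + 13 = -6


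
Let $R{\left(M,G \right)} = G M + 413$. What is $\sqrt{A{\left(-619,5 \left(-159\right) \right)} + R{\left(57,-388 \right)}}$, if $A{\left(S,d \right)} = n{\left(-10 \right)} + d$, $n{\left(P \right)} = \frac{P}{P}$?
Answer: $i \sqrt{22497} \approx 149.99 i$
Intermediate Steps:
$n{\left(P \right)} = 1$
$A{\left(S,d \right)} = 1 + d$
$R{\left(M,G \right)} = 413 + G M$
$\sqrt{A{\left(-619,5 \left(-159\right) \right)} + R{\left(57,-388 \right)}} = \sqrt{\left(1 + 5 \left(-159\right)\right) + \left(413 - 22116\right)} = \sqrt{\left(1 - 795\right) + \left(413 - 22116\right)} = \sqrt{-794 - 21703} = \sqrt{-22497} = i \sqrt{22497}$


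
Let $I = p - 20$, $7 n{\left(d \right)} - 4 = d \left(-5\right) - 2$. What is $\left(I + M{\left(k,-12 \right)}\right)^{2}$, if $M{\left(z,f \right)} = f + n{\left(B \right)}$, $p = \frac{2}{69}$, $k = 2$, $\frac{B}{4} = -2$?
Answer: $\frac{3211264}{4761} \approx 674.49$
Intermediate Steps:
$B = -8$ ($B = 4 \left(-2\right) = -8$)
$p = \frac{2}{69}$ ($p = 2 \cdot \frac{1}{69} = \frac{2}{69} \approx 0.028986$)
$n{\left(d \right)} = \frac{2}{7} - \frac{5 d}{7}$ ($n{\left(d \right)} = \frac{4}{7} + \frac{d \left(-5\right) - 2}{7} = \frac{4}{7} + \frac{- 5 d - 2}{7} = \frac{4}{7} + \frac{-2 - 5 d}{7} = \frac{4}{7} - \left(\frac{2}{7} + \frac{5 d}{7}\right) = \frac{2}{7} - \frac{5 d}{7}$)
$M{\left(z,f \right)} = 6 + f$ ($M{\left(z,f \right)} = f + \left(\frac{2}{7} - - \frac{40}{7}\right) = f + \left(\frac{2}{7} + \frac{40}{7}\right) = f + 6 = 6 + f$)
$I = - \frac{1378}{69}$ ($I = \frac{2}{69} - 20 = - \frac{1378}{69} \approx -19.971$)
$\left(I + M{\left(k,-12 \right)}\right)^{2} = \left(- \frac{1378}{69} + \left(6 - 12\right)\right)^{2} = \left(- \frac{1378}{69} - 6\right)^{2} = \left(- \frac{1792}{69}\right)^{2} = \frac{3211264}{4761}$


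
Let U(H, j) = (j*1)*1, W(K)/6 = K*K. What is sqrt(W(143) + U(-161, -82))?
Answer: 2*sqrt(30653) ≈ 350.16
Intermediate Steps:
W(K) = 6*K**2 (W(K) = 6*(K*K) = 6*K**2)
U(H, j) = j (U(H, j) = j*1 = j)
sqrt(W(143) + U(-161, -82)) = sqrt(6*143**2 - 82) = sqrt(6*20449 - 82) = sqrt(122694 - 82) = sqrt(122612) = 2*sqrt(30653)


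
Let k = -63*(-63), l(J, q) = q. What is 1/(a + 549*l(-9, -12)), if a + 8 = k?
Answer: -1/2627 ≈ -0.00038066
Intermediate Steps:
k = 3969
a = 3961 (a = -8 + 3969 = 3961)
1/(a + 549*l(-9, -12)) = 1/(3961 + 549*(-12)) = 1/(3961 - 6588) = 1/(-2627) = -1/2627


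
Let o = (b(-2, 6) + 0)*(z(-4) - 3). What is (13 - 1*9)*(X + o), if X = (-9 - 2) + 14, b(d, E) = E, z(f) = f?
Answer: -156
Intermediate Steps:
X = 3 (X = -11 + 14 = 3)
o = -42 (o = (6 + 0)*(-4 - 3) = 6*(-7) = -42)
(13 - 1*9)*(X + o) = (13 - 1*9)*(3 - 42) = (13 - 9)*(-39) = 4*(-39) = -156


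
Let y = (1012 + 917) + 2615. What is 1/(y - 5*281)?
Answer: 1/3139 ≈ 0.00031857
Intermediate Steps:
y = 4544 (y = 1929 + 2615 = 4544)
1/(y - 5*281) = 1/(4544 - 5*281) = 1/(4544 - 1405) = 1/3139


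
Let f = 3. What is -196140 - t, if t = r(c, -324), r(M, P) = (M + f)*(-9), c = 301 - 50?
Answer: -193854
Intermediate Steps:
c = 251
r(M, P) = -27 - 9*M (r(M, P) = (M + 3)*(-9) = (3 + M)*(-9) = -27 - 9*M)
t = -2286 (t = -27 - 9*251 = -27 - 2259 = -2286)
-196140 - t = -196140 - 1*(-2286) = -196140 + 2286 = -193854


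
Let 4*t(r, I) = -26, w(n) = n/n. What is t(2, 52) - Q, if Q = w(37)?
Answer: -15/2 ≈ -7.5000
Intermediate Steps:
w(n) = 1
t(r, I) = -13/2 (t(r, I) = (¼)*(-26) = -13/2)
Q = 1
t(2, 52) - Q = -13/2 - 1*1 = -13/2 - 1 = -15/2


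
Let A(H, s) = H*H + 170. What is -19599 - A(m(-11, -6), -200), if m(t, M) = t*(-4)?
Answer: -21705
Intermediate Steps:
m(t, M) = -4*t
A(H, s) = 170 + H**2 (A(H, s) = H**2 + 170 = 170 + H**2)
-19599 - A(m(-11, -6), -200) = -19599 - (170 + (-4*(-11))**2) = -19599 - (170 + 44**2) = -19599 - (170 + 1936) = -19599 - 1*2106 = -19599 - 2106 = -21705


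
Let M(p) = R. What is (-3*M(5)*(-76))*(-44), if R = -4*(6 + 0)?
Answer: 240768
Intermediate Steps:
R = -24 (R = -4*6 = -24)
M(p) = -24
(-3*M(5)*(-76))*(-44) = (-3*(-24)*(-76))*(-44) = (72*(-76))*(-44) = -5472*(-44) = 240768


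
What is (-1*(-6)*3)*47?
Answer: 846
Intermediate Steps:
(-1*(-6)*3)*47 = (6*3)*47 = 18*47 = 846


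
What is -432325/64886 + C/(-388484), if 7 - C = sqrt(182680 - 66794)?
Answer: -83975899751/12603586412 + sqrt(115886)/388484 ≈ -6.6620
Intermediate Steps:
C = 7 - sqrt(115886) (C = 7 - sqrt(182680 - 66794) = 7 - sqrt(115886) ≈ -333.42)
-432325/64886 + C/(-388484) = -432325/64886 + (7 - sqrt(115886))/(-388484) = -432325*1/64886 + (7 - sqrt(115886))*(-1/388484) = -432325/64886 + (-7/388484 + sqrt(115886)/388484) = -83975899751/12603586412 + sqrt(115886)/388484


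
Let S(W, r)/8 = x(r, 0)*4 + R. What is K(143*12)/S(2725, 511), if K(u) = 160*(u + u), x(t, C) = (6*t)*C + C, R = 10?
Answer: 6864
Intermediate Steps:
x(t, C) = C + 6*C*t (x(t, C) = 6*C*t + C = C + 6*C*t)
S(W, r) = 80 (S(W, r) = 8*((0*(1 + 6*r))*4 + 10) = 8*(0*4 + 10) = 8*(0 + 10) = 8*10 = 80)
K(u) = 320*u (K(u) = 160*(2*u) = 320*u)
K(143*12)/S(2725, 511) = (320*(143*12))/80 = (320*1716)*(1/80) = 549120*(1/80) = 6864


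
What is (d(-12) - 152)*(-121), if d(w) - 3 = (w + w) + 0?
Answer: 20933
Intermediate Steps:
d(w) = 3 + 2*w (d(w) = 3 + ((w + w) + 0) = 3 + (2*w + 0) = 3 + 2*w)
(d(-12) - 152)*(-121) = ((3 + 2*(-12)) - 152)*(-121) = ((3 - 24) - 152)*(-121) = (-21 - 152)*(-121) = -173*(-121) = 20933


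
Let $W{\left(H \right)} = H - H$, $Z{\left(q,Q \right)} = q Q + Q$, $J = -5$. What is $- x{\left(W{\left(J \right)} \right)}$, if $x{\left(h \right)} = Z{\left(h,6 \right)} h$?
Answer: $0$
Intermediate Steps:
$Z{\left(q,Q \right)} = Q + Q q$ ($Z{\left(q,Q \right)} = Q q + Q = Q + Q q$)
$W{\left(H \right)} = 0$
$x{\left(h \right)} = h \left(6 + 6 h\right)$ ($x{\left(h \right)} = 6 \left(1 + h\right) h = \left(6 + 6 h\right) h = h \left(6 + 6 h\right)$)
$- x{\left(W{\left(J \right)} \right)} = - 6 \cdot 0 \left(1 + 0\right) = - 6 \cdot 0 \cdot 1 = \left(-1\right) 0 = 0$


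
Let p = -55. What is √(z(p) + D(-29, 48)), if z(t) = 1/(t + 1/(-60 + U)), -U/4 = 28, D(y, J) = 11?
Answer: √982988439/9461 ≈ 3.3139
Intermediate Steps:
U = -112 (U = -4*28 = -112)
z(t) = 1/(-1/172 + t) (z(t) = 1/(t + 1/(-60 - 112)) = 1/(t + 1/(-172)) = 1/(t - 1/172) = 1/(-1/172 + t))
√(z(p) + D(-29, 48)) = √(172/(-1 + 172*(-55)) + 11) = √(172/(-1 - 9460) + 11) = √(172/(-9461) + 11) = √(172*(-1/9461) + 11) = √(-172/9461 + 11) = √(103899/9461) = √982988439/9461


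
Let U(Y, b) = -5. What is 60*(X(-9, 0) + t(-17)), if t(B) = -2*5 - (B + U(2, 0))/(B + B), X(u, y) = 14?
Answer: 3420/17 ≈ 201.18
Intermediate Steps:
t(B) = -10 - (-5 + B)/(2*B) (t(B) = -2*5 - (B - 5)/(B + B) = -10 - (-5 + B)/(2*B))
60*(X(-9, 0) + t(-17)) = 60*(14 + (1/2)*(5 - 21*(-17))/(-17)) = 60*(14 + (1/2)*(-1/17)*(5 + 357)) = 60*(14 + (1/2)*(-1/17)*362) = 60*(14 - 181/17) = 60*(57/17) = 3420/17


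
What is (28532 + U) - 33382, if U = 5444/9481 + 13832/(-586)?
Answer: -13536950554/2777933 ≈ -4873.0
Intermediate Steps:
U = -63975504/2777933 (U = 5444*(1/9481) + 13832*(-1/586) = 5444/9481 - 6916/293 = -63975504/2777933 ≈ -23.030)
(28532 + U) - 33382 = (28532 - 63975504/2777933) - 33382 = 79196008852/2777933 - 33382 = -13536950554/2777933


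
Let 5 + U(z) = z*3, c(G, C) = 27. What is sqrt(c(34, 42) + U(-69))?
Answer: I*sqrt(185) ≈ 13.601*I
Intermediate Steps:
U(z) = -5 + 3*z (U(z) = -5 + z*3 = -5 + 3*z)
sqrt(c(34, 42) + U(-69)) = sqrt(27 + (-5 + 3*(-69))) = sqrt(27 + (-5 - 207)) = sqrt(27 - 212) = sqrt(-185) = I*sqrt(185)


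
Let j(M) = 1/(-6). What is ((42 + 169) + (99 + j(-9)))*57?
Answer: 35321/2 ≈ 17661.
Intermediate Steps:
j(M) = -⅙
((42 + 169) + (99 + j(-9)))*57 = ((42 + 169) + (99 - ⅙))*57 = (211 + 593/6)*57 = (1859/6)*57 = 35321/2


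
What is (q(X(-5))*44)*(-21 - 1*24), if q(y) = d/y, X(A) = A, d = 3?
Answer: 1188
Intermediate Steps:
q(y) = 3/y
(q(X(-5))*44)*(-21 - 1*24) = ((3/(-5))*44)*(-21 - 1*24) = ((3*(-1/5))*44)*(-21 - 24) = -3/5*44*(-45) = -132/5*(-45) = 1188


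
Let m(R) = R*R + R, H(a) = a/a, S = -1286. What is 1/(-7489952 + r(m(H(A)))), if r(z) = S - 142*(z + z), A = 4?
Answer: -1/7491806 ≈ -1.3348e-7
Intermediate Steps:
H(a) = 1
m(R) = R + R² (m(R) = R² + R = R + R²)
r(z) = -1286 - 284*z (r(z) = -1286 - 142*(z + z) = -1286 - 284*z)
1/(-7489952 + r(m(H(A)))) = 1/(-7489952 + (-1286 - 284*(1 + 1))) = 1/(-7489952 + (-1286 - 284*2)) = 1/(-7489952 + (-1286 - 568)) = 1/(-7489952 - 1854) = 1/(-7491806) = -1/7491806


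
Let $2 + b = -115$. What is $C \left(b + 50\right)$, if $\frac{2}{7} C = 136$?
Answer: $-31892$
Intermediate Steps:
$C = 476$ ($C = \frac{7}{2} \cdot 136 = 476$)
$b = -117$ ($b = -2 - 115 = -117$)
$C \left(b + 50\right) = 476 \left(-117 + 50\right) = 476 \left(-67\right) = -31892$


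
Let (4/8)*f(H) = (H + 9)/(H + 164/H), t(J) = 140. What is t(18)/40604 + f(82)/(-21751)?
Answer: 4435747/1324766406 ≈ 0.0033483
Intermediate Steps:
f(H) = 2*(9 + H)/(H + 164/H) (f(H) = 2*((H + 9)/(H + 164/H)) = 2*((9 + H)/(H + 164/H)) = 2*(9 + H)/(H + 164/H))
t(18)/40604 + f(82)/(-21751) = 140/40604 + (2*82*(9 + 82)/(164 + 82²))/(-21751) = 140*(1/40604) + (2*82*91/(164 + 6724))*(-1/21751) = 35/10151 + (2*82*91/6888)*(-1/21751) = 35/10151 + (2*82*(1/6888)*91)*(-1/21751) = 35/10151 + (13/6)*(-1/21751) = 35/10151 - 13/130506 = 4435747/1324766406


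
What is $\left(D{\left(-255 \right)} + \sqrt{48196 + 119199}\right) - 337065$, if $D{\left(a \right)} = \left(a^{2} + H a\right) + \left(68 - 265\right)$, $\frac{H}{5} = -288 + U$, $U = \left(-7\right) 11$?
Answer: $193138 + \sqrt{167395} \approx 1.9355 \cdot 10^{5}$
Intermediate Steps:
$U = -77$
$H = -1825$ ($H = 5 \left(-288 - 77\right) = 5 \left(-365\right) = -1825$)
$D{\left(a \right)} = -197 + a^{2} - 1825 a$ ($D{\left(a \right)} = \left(a^{2} - 1825 a\right) + \left(68 - 265\right) = \left(a^{2} - 1825 a\right) - 197 = -197 + a^{2} - 1825 a$)
$\left(D{\left(-255 \right)} + \sqrt{48196 + 119199}\right) - 337065 = \left(\left(-197 + \left(-255\right)^{2} - -465375\right) + \sqrt{48196 + 119199}\right) - 337065 = \left(\left(-197 + 65025 + 465375\right) + \sqrt{167395}\right) - 337065 = \left(530203 + \sqrt{167395}\right) - 337065 = 193138 + \sqrt{167395}$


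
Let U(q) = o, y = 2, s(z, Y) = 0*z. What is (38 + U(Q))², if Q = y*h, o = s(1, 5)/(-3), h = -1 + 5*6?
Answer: 1444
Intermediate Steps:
s(z, Y) = 0
h = 29 (h = -1 + 30 = 29)
o = 0 (o = 0/(-3) = 0*(-⅓) = 0)
Q = 58 (Q = 2*29 = 58)
U(q) = 0
(38 + U(Q))² = (38 + 0)² = 38² = 1444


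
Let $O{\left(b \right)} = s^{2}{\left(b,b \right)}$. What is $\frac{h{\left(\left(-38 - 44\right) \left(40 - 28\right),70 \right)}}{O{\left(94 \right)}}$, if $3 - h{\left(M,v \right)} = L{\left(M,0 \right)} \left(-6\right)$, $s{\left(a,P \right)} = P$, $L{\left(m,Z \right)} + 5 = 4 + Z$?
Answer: $- \frac{3}{8836} \approx -0.00033952$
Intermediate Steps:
$L{\left(m,Z \right)} = -1 + Z$ ($L{\left(m,Z \right)} = -5 + \left(4 + Z\right) = -1 + Z$)
$O{\left(b \right)} = b^{2}$
$h{\left(M,v \right)} = -3$ ($h{\left(M,v \right)} = 3 - \left(-1 + 0\right) \left(-6\right) = 3 - \left(-1\right) \left(-6\right) = 3 - 6 = -3$)
$\frac{h{\left(\left(-38 - 44\right) \left(40 - 28\right),70 \right)}}{O{\left(94 \right)}} = - \frac{3}{94^{2}} = - \frac{3}{8836}$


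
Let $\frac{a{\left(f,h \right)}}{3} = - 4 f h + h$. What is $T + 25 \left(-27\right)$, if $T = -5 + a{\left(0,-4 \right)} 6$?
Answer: $-752$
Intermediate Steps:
$a{\left(f,h \right)} = 3 h - 12 f h$ ($a{\left(f,h \right)} = 3 \left(- 4 f h + h\right) = 3 \left(h - 4 f h\right) = 3 h - 12 f h$)
$T = -77$ ($T = -5 + 3 \left(-4\right) \left(1 - 0\right) 6 = -5 + 3 \left(-4\right) \left(1 + 0\right) 6 = -5 + 3 \left(-4\right) 1 \cdot 6 = -5 - 72 = -77$)
$T + 25 \left(-27\right) = -77 + 25 \left(-27\right) = -77 - 675 = -752$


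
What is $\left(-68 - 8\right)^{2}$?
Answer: $5776$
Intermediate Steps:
$\left(-68 - 8\right)^{2} = \left(-76\right)^{2} = 5776$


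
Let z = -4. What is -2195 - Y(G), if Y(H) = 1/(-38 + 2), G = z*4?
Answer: -79019/36 ≈ -2195.0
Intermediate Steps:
G = -16 (G = -4*4 = -16)
Y(H) = -1/36 (Y(H) = 1/(-36) = -1/36)
-2195 - Y(G) = -2195 - 1*(-1/36) = -2195 + 1/36 = -79019/36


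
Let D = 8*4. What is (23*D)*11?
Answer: 8096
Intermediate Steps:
D = 32
(23*D)*11 = (23*32)*11 = 736*11 = 8096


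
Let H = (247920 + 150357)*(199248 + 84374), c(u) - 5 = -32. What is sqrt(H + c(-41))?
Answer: 3*sqrt(12551124363) ≈ 3.3610e+5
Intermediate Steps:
c(u) = -27 (c(u) = 5 - 32 = -27)
H = 112960119294 (H = 398277*283622 = 112960119294)
sqrt(H + c(-41)) = sqrt(112960119294 - 27) = sqrt(112960119267) = 3*sqrt(12551124363)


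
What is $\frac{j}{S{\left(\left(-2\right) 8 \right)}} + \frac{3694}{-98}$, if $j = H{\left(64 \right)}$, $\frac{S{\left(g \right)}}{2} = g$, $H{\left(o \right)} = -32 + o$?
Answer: $- \frac{1896}{49} \approx -38.694$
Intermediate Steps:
$S{\left(g \right)} = 2 g$
$j = 32$ ($j = -32 + 64 = 32$)
$\frac{j}{S{\left(\left(-2\right) 8 \right)}} + \frac{3694}{-98} = \frac{32}{2 \left(\left(-2\right) 8\right)} + \frac{3694}{-98} = \frac{32}{2 \left(-16\right)} + 3694 \left(- \frac{1}{98}\right) = \frac{32}{-32} - \frac{1847}{49} = 32 \left(- \frac{1}{32}\right) - \frac{1847}{49} = -1 - \frac{1847}{49} = - \frac{1896}{49}$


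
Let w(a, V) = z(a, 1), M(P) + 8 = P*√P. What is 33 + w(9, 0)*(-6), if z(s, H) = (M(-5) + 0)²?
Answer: 399 - 480*I*√5 ≈ 399.0 - 1073.3*I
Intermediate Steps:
M(P) = -8 + P^(3/2) (M(P) = -8 + P*√P = -8 + P^(3/2))
z(s, H) = (-8 - 5*I*√5)² (z(s, H) = ((-8 + (-5)^(3/2)) + 0)² = ((-8 - 5*I*√5) + 0)² = (-8 - 5*I*√5)²)
w(a, V) = -61 + 80*I*√5
33 + w(9, 0)*(-6) = 33 + (-61 + 80*I*√5)*(-6) = 33 + (366 - 480*I*√5) = 399 - 480*I*√5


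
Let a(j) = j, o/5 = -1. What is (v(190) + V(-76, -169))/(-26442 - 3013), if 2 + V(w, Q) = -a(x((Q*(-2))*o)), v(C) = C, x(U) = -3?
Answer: -191/29455 ≈ -0.0064845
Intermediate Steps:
o = -5 (o = 5*(-1) = -5)
V(w, Q) = 1 (V(w, Q) = -2 - 1*(-3) = -2 + 3 = 1)
(v(190) + V(-76, -169))/(-26442 - 3013) = (190 + 1)/(-26442 - 3013) = 191/(-29455) = 191*(-1/29455) = -191/29455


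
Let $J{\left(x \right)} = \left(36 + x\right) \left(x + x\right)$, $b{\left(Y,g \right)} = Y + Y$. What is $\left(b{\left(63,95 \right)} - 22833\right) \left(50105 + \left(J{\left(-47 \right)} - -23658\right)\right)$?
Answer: $-1698415479$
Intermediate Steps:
$b{\left(Y,g \right)} = 2 Y$
$J{\left(x \right)} = 2 x \left(36 + x\right)$ ($J{\left(x \right)} = \left(36 + x\right) 2 x = 2 x \left(36 + x\right)$)
$\left(b{\left(63,95 \right)} - 22833\right) \left(50105 + \left(J{\left(-47 \right)} - -23658\right)\right) = \left(2 \cdot 63 - 22833\right) \left(50105 + \left(2 \left(-47\right) \left(36 - 47\right) - -23658\right)\right) = \left(126 - 22833\right) \left(50105 + \left(2 \left(-47\right) \left(-11\right) + 23658\right)\right) = - 22707 \left(50105 + \left(1034 + 23658\right)\right) = - 22707 \left(50105 + 24692\right) = \left(-22707\right) 74797 = -1698415479$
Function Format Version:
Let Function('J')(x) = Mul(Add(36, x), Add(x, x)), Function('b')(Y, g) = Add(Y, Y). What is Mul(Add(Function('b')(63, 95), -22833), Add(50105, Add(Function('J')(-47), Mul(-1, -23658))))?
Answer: -1698415479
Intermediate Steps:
Function('b')(Y, g) = Mul(2, Y)
Function('J')(x) = Mul(2, x, Add(36, x)) (Function('J')(x) = Mul(Add(36, x), Mul(2, x)) = Mul(2, x, Add(36, x)))
Mul(Add(Function('b')(63, 95), -22833), Add(50105, Add(Function('J')(-47), Mul(-1, -23658)))) = Mul(Add(Mul(2, 63), -22833), Add(50105, Add(Mul(2, -47, Add(36, -47)), Mul(-1, -23658)))) = Mul(Add(126, -22833), Add(50105, Add(Mul(2, -47, -11), 23658))) = Mul(-22707, Add(50105, Add(1034, 23658))) = Mul(-22707, Add(50105, 24692)) = Mul(-22707, 74797) = -1698415479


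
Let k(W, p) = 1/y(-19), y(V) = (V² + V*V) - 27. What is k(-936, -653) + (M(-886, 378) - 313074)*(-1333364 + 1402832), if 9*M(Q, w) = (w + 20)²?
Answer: -42796620256037/2085 ≈ -2.0526e+10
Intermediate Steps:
y(V) = -27 + 2*V² (y(V) = (V² + V²) - 27 = 2*V² - 27 = -27 + 2*V²)
M(Q, w) = (20 + w)²/9 (M(Q, w) = (w + 20)²/9 = (20 + w)²/9)
k(W, p) = 1/695 (k(W, p) = 1/(-27 + 2*(-19)²) = 1/(-27 + 2*361) = 1/(-27 + 722) = 1/695)
k(-936, -653) + (M(-886, 378) - 313074)*(-1333364 + 1402832) = 1/695 + ((20 + 378)²/9 - 313074)*(-1333364 + 1402832) = 1/695 + ((⅑)*398² - 313074)*69468 = 1/695 + ((⅑)*158404 - 313074)*69468 = 1/695 + (158404/9 - 313074)*69468 = 1/695 - 2659262/9*69468 = 1/695 - 61577870872/3 = -42796620256037/2085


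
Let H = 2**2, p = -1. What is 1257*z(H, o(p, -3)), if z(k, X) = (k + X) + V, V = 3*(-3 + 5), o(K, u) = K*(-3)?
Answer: 16341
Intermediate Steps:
H = 4
o(K, u) = -3*K
V = 6 (V = 3*2 = 6)
z(k, X) = 6 + X + k (z(k, X) = (k + X) + 6 = (X + k) + 6 = 6 + X + k)
1257*z(H, o(p, -3)) = 1257*(6 - 3*(-1) + 4) = 1257*(6 + 3 + 4) = 1257*13 = 16341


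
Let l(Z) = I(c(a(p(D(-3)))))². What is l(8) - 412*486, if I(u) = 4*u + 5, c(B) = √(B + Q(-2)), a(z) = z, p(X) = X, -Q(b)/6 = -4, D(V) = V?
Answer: -199871 + 40*√21 ≈ -1.9969e+5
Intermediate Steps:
Q(b) = 24 (Q(b) = -6*(-4) = 24)
c(B) = √(24 + B) (c(B) = √(B + 24) = √(24 + B))
I(u) = 5 + 4*u
l(Z) = (5 + 4*√21)² (l(Z) = (5 + 4*√(24 - 3))² = (5 + 4*√21)²)
l(8) - 412*486 = (361 + 40*√21) - 412*486 = (361 + 40*√21) - 200232 = -199871 + 40*√21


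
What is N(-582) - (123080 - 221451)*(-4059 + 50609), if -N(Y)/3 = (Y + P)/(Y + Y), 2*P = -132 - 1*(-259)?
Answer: 3553435957763/776 ≈ 4.5792e+9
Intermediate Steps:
P = 127/2 (P = (-132 - 1*(-259))/2 = (-132 + 259)/2 = (1/2)*127 = 127/2 ≈ 63.500)
N(Y) = -3*(127/2 + Y)/(2*Y) (N(Y) = -3*(Y + 127/2)/(Y + Y) = -3*(127/2 + Y)/(2*Y))
N(-582) - (123080 - 221451)*(-4059 + 50609) = (3/4)*(-127 - 2*(-582))/(-582) - (123080 - 221451)*(-4059 + 50609) = (3/4)*(-1/582)*(-127 + 1164) - (-98371)*46550 = (3/4)*(-1/582)*1037 - 1*(-4579170050) = -1037/776 + 4579170050 = 3553435957763/776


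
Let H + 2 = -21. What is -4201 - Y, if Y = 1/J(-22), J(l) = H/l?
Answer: -96645/23 ≈ -4202.0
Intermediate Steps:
H = -23 (H = -2 - 21 = -23)
J(l) = -23/l
Y = 22/23 (Y = 1/(-23/(-22)) = 1/(-23*(-1/22)) = 1/(23/22) = 22/23 ≈ 0.95652)
-4201 - Y = -4201 - 1*22/23 = -4201 - 22/23 = -96645/23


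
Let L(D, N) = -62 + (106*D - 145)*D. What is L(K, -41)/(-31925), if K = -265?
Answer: -7482213/31925 ≈ -234.37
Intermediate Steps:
L(D, N) = -62 + D*(-145 + 106*D) (L(D, N) = -62 + (-145 + 106*D)*D = -62 + D*(-145 + 106*D))
L(K, -41)/(-31925) = (-62 - 145*(-265) + 106*(-265)**2)/(-31925) = (-62 + 38425 + 106*70225)*(-1/31925) = (-62 + 38425 + 7443850)*(-1/31925) = 7482213*(-1/31925) = -7482213/31925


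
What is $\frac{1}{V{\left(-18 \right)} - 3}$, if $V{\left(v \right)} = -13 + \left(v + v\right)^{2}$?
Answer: $\frac{1}{1280} \approx 0.00078125$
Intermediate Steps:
$V{\left(v \right)} = -13 + 4 v^{2}$ ($V{\left(v \right)} = -13 + \left(2 v\right)^{2} = -13 + 4 v^{2}$)
$\frac{1}{V{\left(-18 \right)} - 3} = \frac{1}{\left(-13 + 4 \left(-18\right)^{2}\right) - 3} = \frac{1}{\left(-13 + 4 \cdot 324\right) - 3} = \frac{1}{\left(-13 + 1296\right) - 3} = \frac{1}{1283 - 3} = \frac{1}{1280}$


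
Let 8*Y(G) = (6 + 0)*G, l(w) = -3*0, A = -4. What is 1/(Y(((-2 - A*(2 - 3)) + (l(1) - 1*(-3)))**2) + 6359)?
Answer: 4/25463 ≈ 0.00015709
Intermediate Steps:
l(w) = 0
Y(G) = 3*G/4 (Y(G) = ((6 + 0)*G)/8 = (6*G)/8 = 3*G/4)
1/(Y(((-2 - A*(2 - 3)) + (l(1) - 1*(-3)))**2) + 6359) = 1/(3*((-2 - (-4)*(2 - 3)) + (0 - 1*(-3)))**2/4 + 6359) = 1/(3*((-2 - (-4)*(-1)) + (0 + 3))**2/4 + 6359) = 1/(3*((-2 - 1*4) + 3)**2/4 + 6359) = 1/(3*((-2 - 4) + 3)**2/4 + 6359) = 1/(3*(-6 + 3)**2/4 + 6359) = 1/((3/4)*(-3)**2 + 6359) = 1/((3/4)*9 + 6359) = 1/(27/4 + 6359) = 1/(25463/4) = 4/25463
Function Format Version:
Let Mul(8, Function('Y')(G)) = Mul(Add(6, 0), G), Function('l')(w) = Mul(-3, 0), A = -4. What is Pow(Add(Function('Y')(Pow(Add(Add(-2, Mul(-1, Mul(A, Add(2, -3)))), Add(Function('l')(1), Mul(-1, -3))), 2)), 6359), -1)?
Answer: Rational(4, 25463) ≈ 0.00015709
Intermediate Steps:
Function('l')(w) = 0
Function('Y')(G) = Mul(Rational(3, 4), G) (Function('Y')(G) = Mul(Rational(1, 8), Mul(Add(6, 0), G)) = Mul(Rational(1, 8), Mul(6, G)) = Mul(Rational(3, 4), G))
Pow(Add(Function('Y')(Pow(Add(Add(-2, Mul(-1, Mul(A, Add(2, -3)))), Add(Function('l')(1), Mul(-1, -3))), 2)), 6359), -1) = Pow(Add(Mul(Rational(3, 4), Pow(Add(Add(-2, Mul(-1, Mul(-4, Add(2, -3)))), Add(0, Mul(-1, -3))), 2)), 6359), -1) = Pow(Add(Mul(Rational(3, 4), Pow(Add(Add(-2, Mul(-1, Mul(-4, -1))), Add(0, 3)), 2)), 6359), -1) = Pow(Add(Mul(Rational(3, 4), Pow(Add(Add(-2, Mul(-1, 4)), 3), 2)), 6359), -1) = Pow(Add(Mul(Rational(3, 4), Pow(Add(Add(-2, -4), 3), 2)), 6359), -1) = Pow(Add(Mul(Rational(3, 4), Pow(Add(-6, 3), 2)), 6359), -1) = Pow(Add(Mul(Rational(3, 4), Pow(-3, 2)), 6359), -1) = Pow(Add(Mul(Rational(3, 4), 9), 6359), -1) = Pow(Add(Rational(27, 4), 6359), -1) = Pow(Rational(25463, 4), -1) = Rational(4, 25463)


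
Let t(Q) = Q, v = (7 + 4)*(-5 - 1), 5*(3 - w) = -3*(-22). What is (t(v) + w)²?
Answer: 145161/25 ≈ 5806.4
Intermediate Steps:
w = -51/5 (w = 3 - (-3)*(-22)/5 = 3 - ⅕*66 = 3 - 66/5 = -51/5 ≈ -10.200)
v = -66 (v = 11*(-6) = -66)
(t(v) + w)² = (-66 - 51/5)² = (-381/5)² = 145161/25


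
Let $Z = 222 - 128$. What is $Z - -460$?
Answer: $554$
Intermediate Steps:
$Z = 94$
$Z - -460 = 94 - -460 = 94 + 460 = 554$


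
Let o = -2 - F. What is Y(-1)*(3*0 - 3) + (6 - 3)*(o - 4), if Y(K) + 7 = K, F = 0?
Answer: 6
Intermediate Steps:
Y(K) = -7 + K
o = -2 (o = -2 - 1*0 = -2 + 0 = -2)
Y(-1)*(3*0 - 3) + (6 - 3)*(o - 4) = (-7 - 1)*(3*0 - 3) + (6 - 3)*(-2 - 4) = -8*(0 - 3) + 3*(-6) = -8*(-3) - 18 = 24 - 18 = 6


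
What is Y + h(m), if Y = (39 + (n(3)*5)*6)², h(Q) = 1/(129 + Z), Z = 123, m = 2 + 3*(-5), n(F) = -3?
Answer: 655453/252 ≈ 2601.0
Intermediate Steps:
m = -13 (m = 2 - 15 = -13)
h(Q) = 1/252 (h(Q) = 1/(129 + 123) = 1/252)
Y = 2601 (Y = (39 - 3*5*6)² = (39 - 15*6)² = (39 - 90)² = (-51)² = 2601)
Y + h(m) = 2601 + 1/252 = 655453/252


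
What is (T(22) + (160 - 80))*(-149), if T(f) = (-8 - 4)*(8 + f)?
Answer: 41720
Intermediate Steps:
T(f) = -96 - 12*f (T(f) = -12*(8 + f) = -96 - 12*f)
(T(22) + (160 - 80))*(-149) = ((-96 - 12*22) + (160 - 80))*(-149) = ((-96 - 264) + 80)*(-149) = (-360 + 80)*(-149) = -280*(-149) = 41720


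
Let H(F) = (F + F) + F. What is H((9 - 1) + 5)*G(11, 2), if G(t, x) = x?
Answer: 78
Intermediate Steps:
H(F) = 3*F (H(F) = 2*F + F = 3*F)
H((9 - 1) + 5)*G(11, 2) = (3*((9 - 1) + 5))*2 = (3*(8 + 5))*2 = (3*13)*2 = 39*2 = 78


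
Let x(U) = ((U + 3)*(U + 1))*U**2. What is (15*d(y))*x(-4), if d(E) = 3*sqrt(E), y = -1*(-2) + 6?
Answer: 4320*sqrt(2) ≈ 6109.4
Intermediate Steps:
y = 8 (y = 2 + 6 = 8)
x(U) = U**2*(1 + U)*(3 + U) (x(U) = ((3 + U)*(1 + U))*U**2 = ((1 + U)*(3 + U))*U**2 = U**2*(1 + U)*(3 + U))
(15*d(y))*x(-4) = (15*(3*sqrt(8)))*((-4)**2*(3 + (-4)**2 + 4*(-4))) = (15*(3*(2*sqrt(2))))*(16*(3 + 16 - 16)) = (15*(6*sqrt(2)))*(16*3) = (90*sqrt(2))*48 = 4320*sqrt(2)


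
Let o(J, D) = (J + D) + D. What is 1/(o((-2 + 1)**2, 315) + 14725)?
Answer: 1/15356 ≈ 6.5121e-5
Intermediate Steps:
o(J, D) = J + 2*D (o(J, D) = (D + J) + D = J + 2*D)
1/(o((-2 + 1)**2, 315) + 14725) = 1/(((-2 + 1)**2 + 2*315) + 14725) = 1/(((-1)**2 + 630) + 14725) = 1/((1 + 630) + 14725) = 1/(631 + 14725) = 1/15356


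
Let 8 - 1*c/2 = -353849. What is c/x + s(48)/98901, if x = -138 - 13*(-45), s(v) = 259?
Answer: 630574217/398277 ≈ 1583.3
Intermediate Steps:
c = 707714 (c = 16 - 2*(-353849) = 16 + 707698 = 707714)
x = 447 (x = -138 + 585 = 447)
c/x + s(48)/98901 = 707714/447 + 259/98901 = 707714*(1/447) + 259*(1/98901) = 707714/447 + 7/2673 = 630574217/398277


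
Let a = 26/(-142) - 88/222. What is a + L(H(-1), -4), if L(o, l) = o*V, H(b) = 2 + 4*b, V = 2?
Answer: -36091/7881 ≈ -4.5795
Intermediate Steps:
L(o, l) = 2*o (L(o, l) = o*2 = 2*o)
a = -4567/7881 (a = 26*(-1/142) - 88*1/222 = -13/71 - 44/111 = -4567/7881 ≈ -0.57949)
a + L(H(-1), -4) = -4567/7881 + 2*(2 + 4*(-1)) = -4567/7881 + 2*(2 - 4) = -4567/7881 + 2*(-2) = -4567/7881 - 4 = -36091/7881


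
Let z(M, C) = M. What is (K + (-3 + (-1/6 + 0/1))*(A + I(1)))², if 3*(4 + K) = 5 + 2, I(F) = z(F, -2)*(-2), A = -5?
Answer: 1681/4 ≈ 420.25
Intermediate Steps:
I(F) = -2*F (I(F) = F*(-2) = -2*F)
K = -5/3 (K = -4 + (5 + 2)/3 = -4 + (⅓)*7 = -4 + 7/3 = -5/3 ≈ -1.6667)
(K + (-3 + (-1/6 + 0/1))*(A + I(1)))² = (-5/3 + (-3 + (-1/6 + 0/1))*(-5 - 2*1))² = (-5/3 + (-3 + (-1*⅙ + 0*1))*(-5 - 2))² = (-5/3 + (-3 + (-⅙ + 0))*(-7))² = (-5/3 + (-3 - ⅙)*(-7))² = (-5/3 - 19/6*(-7))² = (-5/3 + 133/6)² = (41/2)² = 1681/4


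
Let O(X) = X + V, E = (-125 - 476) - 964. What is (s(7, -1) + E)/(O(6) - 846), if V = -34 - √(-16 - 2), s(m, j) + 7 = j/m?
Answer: 4809185/2673629 - 33015*I*√2/5347258 ≈ 1.7987 - 0.0087316*I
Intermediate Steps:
s(m, j) = -7 + j/m
V = -34 - 3*I*√2 (V = -34 - √(-18) = -34 - 3*I*√2 ≈ -34.0 - 4.2426*I)
E = -1565 (E = -601 - 964 = -1565)
O(X) = -34 + X - 3*I*√2 (O(X) = X + (-34 - 3*I*√2) = -34 + X - 3*I*√2)
(s(7, -1) + E)/(O(6) - 846) = ((-7 - 1/7) - 1565)/((-34 + 6 - 3*I*√2) - 846) = ((-7 - 1*⅐) - 1565)/((-28 - 3*I*√2) - 846) = ((-7 - ⅐) - 1565)/(-874 - 3*I*√2) = (-50/7 - 1565)/(-874 - 3*I*√2) = -11005/(7*(-874 - 3*I*√2))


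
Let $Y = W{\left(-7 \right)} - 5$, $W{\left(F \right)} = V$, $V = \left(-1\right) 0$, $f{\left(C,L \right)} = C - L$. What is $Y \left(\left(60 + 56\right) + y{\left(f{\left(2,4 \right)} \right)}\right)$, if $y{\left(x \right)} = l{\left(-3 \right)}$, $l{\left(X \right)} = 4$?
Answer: $-600$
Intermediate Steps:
$V = 0$
$y{\left(x \right)} = 4$
$W{\left(F \right)} = 0$
$Y = -5$ ($Y = 0 - 5 = -5$)
$Y \left(\left(60 + 56\right) + y{\left(f{\left(2,4 \right)} \right)}\right) = - 5 \left(\left(60 + 56\right) + 4\right) = - 5 \left(116 + 4\right) = \left(-5\right) 120 = -600$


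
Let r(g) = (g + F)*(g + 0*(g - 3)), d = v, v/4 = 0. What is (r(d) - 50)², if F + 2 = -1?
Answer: 2500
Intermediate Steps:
v = 0 (v = 4*0 = 0)
F = -3 (F = -2 - 1 = -3)
d = 0
r(g) = g*(-3 + g) (r(g) = (g - 3)*(g + 0*(g - 3)) = (-3 + g)*(g + 0*(-3 + g)) = (-3 + g)*(g + 0) = (-3 + g)*g = g*(-3 + g))
(r(d) - 50)² = (0*(-3 + 0) - 50)² = (0*(-3) - 50)² = (0 - 50)² = (-50)² = 2500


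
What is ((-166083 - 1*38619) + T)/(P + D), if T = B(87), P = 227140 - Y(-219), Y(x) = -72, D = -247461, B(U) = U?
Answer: 204615/20249 ≈ 10.105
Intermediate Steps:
P = 227212 (P = 227140 - 1*(-72) = 227140 + 72 = 227212)
T = 87
((-166083 - 1*38619) + T)/(P + D) = ((-166083 - 1*38619) + 87)/(227212 - 247461) = ((-166083 - 38619) + 87)/(-20249) = (-204702 + 87)*(-1/20249) = -204615*(-1/20249) = 204615/20249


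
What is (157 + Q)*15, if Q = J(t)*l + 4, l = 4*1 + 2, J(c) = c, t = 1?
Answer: 2505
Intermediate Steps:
l = 6 (l = 4 + 2 = 6)
Q = 10 (Q = 1*6 + 4 = 6 + 4 = 10)
(157 + Q)*15 = (157 + 10)*15 = 167*15 = 2505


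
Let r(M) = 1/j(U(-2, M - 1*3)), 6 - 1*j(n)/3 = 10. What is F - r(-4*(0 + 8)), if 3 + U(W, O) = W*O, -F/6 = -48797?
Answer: 3513385/12 ≈ 2.9278e+5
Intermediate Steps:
F = 292782 (F = -6*(-48797) = 292782)
U(W, O) = -3 + O*W (U(W, O) = -3 + W*O = -3 + O*W)
j(n) = -12 (j(n) = 18 - 3*10 = 18 - 30 = -12)
r(M) = -1/12 (r(M) = 1/(-12) = -1/12)
F - r(-4*(0 + 8)) = 292782 - 1*(-1/12) = 292782 + 1/12 = 3513385/12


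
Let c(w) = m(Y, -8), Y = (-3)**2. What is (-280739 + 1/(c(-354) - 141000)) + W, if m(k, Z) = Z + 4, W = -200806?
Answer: -67899771181/141004 ≈ -4.8155e+5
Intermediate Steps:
Y = 9
m(k, Z) = 4 + Z
c(w) = -4 (c(w) = 4 - 8 = -4)
(-280739 + 1/(c(-354) - 141000)) + W = (-280739 + 1/(-4 - 141000)) - 200806 = (-280739 + 1/(-141004)) - 200806 = (-280739 - 1/141004) - 200806 = -39585321957/141004 - 200806 = -67899771181/141004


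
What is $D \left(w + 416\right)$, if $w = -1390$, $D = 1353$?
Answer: $-1317822$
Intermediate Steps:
$D \left(w + 416\right) = 1353 \left(-1390 + 416\right) = 1353 \left(-974\right) = -1317822$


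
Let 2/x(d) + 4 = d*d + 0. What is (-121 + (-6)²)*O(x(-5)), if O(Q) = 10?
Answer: -850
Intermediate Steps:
x(d) = 2/(-4 + d²) (x(d) = 2/(-4 + (d*d + 0)) = 2/(-4 + (d² + 0)) = 2/(-4 + d²))
(-121 + (-6)²)*O(x(-5)) = (-121 + (-6)²)*10 = (-121 + 36)*10 = -85*10 = -850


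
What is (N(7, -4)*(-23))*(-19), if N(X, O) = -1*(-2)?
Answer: 874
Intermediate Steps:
N(X, O) = 2
(N(7, -4)*(-23))*(-19) = (2*(-23))*(-19) = -46*(-19) = 874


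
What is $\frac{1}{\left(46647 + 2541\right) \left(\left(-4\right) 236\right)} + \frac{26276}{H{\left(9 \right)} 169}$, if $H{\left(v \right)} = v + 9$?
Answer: $\frac{203347651205}{23541770304} \approx 8.6377$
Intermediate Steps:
$H{\left(v \right)} = 9 + v$
$\frac{1}{\left(46647 + 2541\right) \left(\left(-4\right) 236\right)} + \frac{26276}{H{\left(9 \right)} 169} = \frac{1}{\left(46647 + 2541\right) \left(\left(-4\right) 236\right)} + \frac{26276}{\left(9 + 9\right) 169} = \frac{1}{49188 \left(-944\right)} + \frac{26276}{18 \cdot 169} = \frac{1}{49188} \left(- \frac{1}{944}\right) + \frac{26276}{3042} = - \frac{1}{46433472} + 26276 \cdot \frac{1}{3042} = - \frac{1}{46433472} + \frac{13138}{1521} = \frac{203347651205}{23541770304}$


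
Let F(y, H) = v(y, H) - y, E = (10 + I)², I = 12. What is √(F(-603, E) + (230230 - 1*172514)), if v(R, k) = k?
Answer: √58803 ≈ 242.49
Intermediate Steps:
E = 484 (E = (10 + 12)² = 22² = 484)
F(y, H) = H - y
√(F(-603, E) + (230230 - 1*172514)) = √((484 - 1*(-603)) + (230230 - 1*172514)) = √((484 + 603) + (230230 - 172514)) = √(1087 + 57716) = √58803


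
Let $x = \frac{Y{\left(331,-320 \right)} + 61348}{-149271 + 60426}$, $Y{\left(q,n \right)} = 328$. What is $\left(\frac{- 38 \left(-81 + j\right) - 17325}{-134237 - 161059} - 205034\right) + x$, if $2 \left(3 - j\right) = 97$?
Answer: $- \frac{298844533311137}{1457531840} \approx -2.0503 \cdot 10^{5}$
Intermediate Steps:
$j = - \frac{91}{2}$ ($j = 3 - \frac{97}{2} = - \frac{91}{2} \approx -45.5$)
$x = - \frac{61676}{88845}$ ($x = \frac{328 + 61348}{-149271 + 60426} = \frac{61676}{-88845} = 61676 \left(- \frac{1}{88845}\right) = - \frac{61676}{88845} \approx -0.6942$)
$\left(\frac{- 38 \left(-81 + j\right) - 17325}{-134237 - 161059} - 205034\right) + x = \left(\frac{- 38 \left(-81 - \frac{91}{2}\right) - 17325}{-134237 - 161059} - 205034\right) - \frac{61676}{88845} = \left(\frac{\left(-38\right) \left(- \frac{253}{2}\right) - 17325}{-295296} - 205034\right) - \frac{61676}{88845} = \left(\left(4807 - 17325\right) \left(- \frac{1}{295296}\right) - 205034\right) - \frac{61676}{88845} = \left(\left(-12518\right) \left(- \frac{1}{295296}\right) - 205034\right) - \frac{61676}{88845} = \left(\frac{6259}{147648} - 205034\right) - \frac{61676}{88845} = - \frac{30272853773}{147648} - \frac{61676}{88845} = - \frac{298844533311137}{1457531840}$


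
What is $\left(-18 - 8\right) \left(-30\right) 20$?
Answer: $15600$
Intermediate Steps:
$\left(-18 - 8\right) \left(-30\right) 20 = \left(-26\right) \left(-30\right) 20 = 780 \cdot 20 = 15600$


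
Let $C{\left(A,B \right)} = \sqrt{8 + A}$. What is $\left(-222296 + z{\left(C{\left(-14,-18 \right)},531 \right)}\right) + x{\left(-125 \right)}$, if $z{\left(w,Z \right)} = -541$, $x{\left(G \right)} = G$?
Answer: $-222962$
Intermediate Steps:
$\left(-222296 + z{\left(C{\left(-14,-18 \right)},531 \right)}\right) + x{\left(-125 \right)} = \left(-222296 - 541\right) - 125 = -222837 - 125 = -222962$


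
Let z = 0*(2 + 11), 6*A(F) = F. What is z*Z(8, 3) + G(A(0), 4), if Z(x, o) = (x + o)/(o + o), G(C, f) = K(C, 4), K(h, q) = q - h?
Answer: 4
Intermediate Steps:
A(F) = F/6
G(C, f) = 4 - C
z = 0 (z = 0*13 = 0)
Z(x, o) = (o + x)/(2*o) (Z(x, o) = (o + x)/((2*o)) = (o + x)*(1/(2*o)) = (o + x)/(2*o))
z*Z(8, 3) + G(A(0), 4) = 0*((1/2)*(3 + 8)/3) + (4 - 0/6) = 0*((1/2)*(1/3)*11) + (4 - 1*0) = 0*(11/6) + (4 + 0) = 0 + 4 = 4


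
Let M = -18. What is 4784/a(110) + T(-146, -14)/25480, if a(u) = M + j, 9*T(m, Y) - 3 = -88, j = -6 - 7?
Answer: -219413903/1421784 ≈ -154.32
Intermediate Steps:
j = -13
T(m, Y) = -85/9 (T(m, Y) = 1/3 + (1/9)*(-88) = 1/3 - 88/9 = -85/9)
a(u) = -31 (a(u) = -18 - 13 = -31)
4784/a(110) + T(-146, -14)/25480 = 4784/(-31) - 85/9/25480 = 4784*(-1/31) - 85/9*1/25480 = -4784/31 - 17/45864 = -219413903/1421784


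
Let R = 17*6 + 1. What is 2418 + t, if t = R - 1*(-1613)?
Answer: 4134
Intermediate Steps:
R = 103 (R = 102 + 1 = 103)
t = 1716 (t = 103 - 1*(-1613) = 103 + 1613 = 1716)
2418 + t = 2418 + 1716 = 4134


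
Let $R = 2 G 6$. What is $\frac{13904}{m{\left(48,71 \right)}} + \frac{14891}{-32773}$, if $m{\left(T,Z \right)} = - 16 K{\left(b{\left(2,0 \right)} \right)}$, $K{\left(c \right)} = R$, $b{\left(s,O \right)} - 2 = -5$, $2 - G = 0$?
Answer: $- \frac{28837121}{786552} \approx -36.663$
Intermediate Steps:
$G = 2$ ($G = 2 - 0 = 2 + 0 = 2$)
$b{\left(s,O \right)} = -3$ ($b{\left(s,O \right)} = 2 - 5 = -3$)
$R = 24$ ($R = 2 \cdot 2 \cdot 6 = 4 \cdot 6 = 24$)
$K{\left(c \right)} = 24$
$m{\left(T,Z \right)} = -384$ ($m{\left(T,Z \right)} = \left(-16\right) 24 = -384$)
$\frac{13904}{m{\left(48,71 \right)}} + \frac{14891}{-32773} = \frac{13904}{-384} + \frac{14891}{-32773} = 13904 \left(- \frac{1}{384}\right) + 14891 \left(- \frac{1}{32773}\right) = - \frac{869}{24} - \frac{14891}{32773} = - \frac{28837121}{786552}$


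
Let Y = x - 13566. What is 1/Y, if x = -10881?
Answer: -1/24447 ≈ -4.0905e-5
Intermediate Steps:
Y = -24447 (Y = -10881 - 13566 = -24447)
1/Y = 1/(-24447) = -1/24447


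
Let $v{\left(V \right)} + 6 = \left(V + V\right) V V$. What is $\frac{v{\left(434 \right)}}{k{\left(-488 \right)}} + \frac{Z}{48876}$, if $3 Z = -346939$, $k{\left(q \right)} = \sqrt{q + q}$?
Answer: $- \frac{346939}{146628} - \frac{81746501 i \sqrt{61}}{122} \approx -2.3661 - 5.2333 \cdot 10^{6} i$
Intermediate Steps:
$v{\left(V \right)} = -6 + 2 V^{3}$ ($v{\left(V \right)} = -6 + \left(V + V\right) V V = -6 + 2 V V V = -6 + 2 V^{2} V = -6 + 2 V^{3}$)
$k{\left(q \right)} = \sqrt{2} \sqrt{q}$ ($k{\left(q \right)} = \sqrt{2 q} = \sqrt{2} \sqrt{q}$)
$Z = - \frac{346939}{3}$ ($Z = \frac{1}{3} \left(-346939\right) = - \frac{346939}{3} \approx -1.1565 \cdot 10^{5}$)
$\frac{v{\left(434 \right)}}{k{\left(-488 \right)}} + \frac{Z}{48876} = \frac{-6 + 2 \cdot 434^{3}}{\sqrt{2} \sqrt{-488}} - \frac{346939}{3 \cdot 48876} = \frac{-6 + 2 \cdot 81746504}{\sqrt{2} \cdot 2 i \sqrt{122}} - \frac{346939}{146628} = \frac{-6 + 163493008}{4 i \sqrt{61}} - \frac{346939}{146628} = 163493002 \left(- \frac{i \sqrt{61}}{244}\right) - \frac{346939}{146628} = - \frac{81746501 i \sqrt{61}}{122} - \frac{346939}{146628} = - \frac{346939}{146628} - \frac{81746501 i \sqrt{61}}{122}$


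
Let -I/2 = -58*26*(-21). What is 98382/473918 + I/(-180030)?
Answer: 3977315159/7109954795 ≈ 0.55940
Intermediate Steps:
I = -63336 (I = -2*(-58*26)*(-21) = -(-3016)*(-21) = -2*31668 = -63336)
98382/473918 + I/(-180030) = 98382/473918 - 63336/(-180030) = 98382*(1/473918) - 63336*(-1/180030) = 49191/236959 + 10556/30005 = 3977315159/7109954795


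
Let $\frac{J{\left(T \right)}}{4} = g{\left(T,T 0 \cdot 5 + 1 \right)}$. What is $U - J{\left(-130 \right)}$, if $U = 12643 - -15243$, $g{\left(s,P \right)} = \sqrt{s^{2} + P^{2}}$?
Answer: $27886 - 4 \sqrt{16901} \approx 27366.0$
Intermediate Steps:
$g{\left(s,P \right)} = \sqrt{P^{2} + s^{2}}$
$J{\left(T \right)} = 4 \sqrt{1 + T^{2}}$ ($J{\left(T \right)} = 4 \sqrt{\left(T 0 \cdot 5 + 1\right)^{2} + T^{2}} = 4 \sqrt{\left(0 \cdot 5 + 1\right)^{2} + T^{2}} = 4 \sqrt{\left(0 + 1\right)^{2} + T^{2}} = 4 \sqrt{1^{2} + T^{2}} = 4 \sqrt{1 + T^{2}}$)
$U = 27886$ ($U = 12643 + 15243 = 27886$)
$U - J{\left(-130 \right)} = 27886 - 4 \sqrt{1 + \left(-130\right)^{2}} = 27886 - 4 \sqrt{1 + 16900} = 27886 - 4 \sqrt{16901}$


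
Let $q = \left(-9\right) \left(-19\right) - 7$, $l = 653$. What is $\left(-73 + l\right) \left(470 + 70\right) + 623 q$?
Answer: $415372$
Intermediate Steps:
$q = 164$ ($q = 171 - 7 = 164$)
$\left(-73 + l\right) \left(470 + 70\right) + 623 q = \left(-73 + 653\right) \left(470 + 70\right) + 623 \cdot 164 = 580 \cdot 540 + 102172 = 313200 + 102172 = 415372$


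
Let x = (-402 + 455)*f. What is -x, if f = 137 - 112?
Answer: -1325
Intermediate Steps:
f = 25
x = 1325 (x = (-402 + 455)*25 = 53*25 = 1325)
-x = -1*1325 = -1325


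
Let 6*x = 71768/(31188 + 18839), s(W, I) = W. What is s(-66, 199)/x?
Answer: -4952673/17942 ≈ -276.04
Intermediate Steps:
x = 35884/150081 (x = (71768/(31188 + 18839))/6 = (71768/50027)/6 = (71768*(1/50027))/6 = (1/6)*(71768/50027) = 35884/150081 ≈ 0.23910)
s(-66, 199)/x = -66/35884/150081 = -66*150081/35884 = -4952673/17942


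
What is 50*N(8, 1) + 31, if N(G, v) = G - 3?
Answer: 281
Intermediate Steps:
N(G, v) = -3 + G
50*N(8, 1) + 31 = 50*(-3 + 8) + 31 = 50*5 + 31 = 250 + 31 = 281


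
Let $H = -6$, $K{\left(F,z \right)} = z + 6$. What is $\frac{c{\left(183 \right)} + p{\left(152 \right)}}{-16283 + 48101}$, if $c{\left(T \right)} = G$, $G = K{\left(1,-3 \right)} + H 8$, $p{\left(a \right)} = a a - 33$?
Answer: $\frac{11513}{15909} \approx 0.72368$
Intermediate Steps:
$K{\left(F,z \right)} = 6 + z$
$p{\left(a \right)} = -33 + a^{2}$ ($p{\left(a \right)} = a^{2} - 33 = -33 + a^{2}$)
$G = -45$ ($G = \left(6 - 3\right) - 48 = 3 - 48 = -45$)
$c{\left(T \right)} = -45$
$\frac{c{\left(183 \right)} + p{\left(152 \right)}}{-16283 + 48101} = \frac{-45 - \left(33 - 152^{2}\right)}{-16283 + 48101} = \frac{-45 + \left(-33 + 23104\right)}{31818} = \left(-45 + 23071\right) \frac{1}{31818} = 23026 \cdot \frac{1}{31818} = \frac{11513}{15909}$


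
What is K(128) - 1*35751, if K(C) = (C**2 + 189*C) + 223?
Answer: 5048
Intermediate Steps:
K(C) = 223 + C**2 + 189*C
K(128) - 1*35751 = (223 + 128**2 + 189*128) - 1*35751 = (223 + 16384 + 24192) - 35751 = 40799 - 35751 = 5048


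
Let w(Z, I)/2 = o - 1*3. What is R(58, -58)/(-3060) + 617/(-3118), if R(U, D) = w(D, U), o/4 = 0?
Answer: -77888/397545 ≈ -0.19592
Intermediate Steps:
o = 0 (o = 4*0 = 0)
w(Z, I) = -6 (w(Z, I) = 2*(0 - 1*3) = 2*(0 - 3) = 2*(-3) = -6)
R(U, D) = -6
R(58, -58)/(-3060) + 617/(-3118) = -6/(-3060) + 617/(-3118) = -6*(-1/3060) + 617*(-1/3118) = 1/510 - 617/3118 = -77888/397545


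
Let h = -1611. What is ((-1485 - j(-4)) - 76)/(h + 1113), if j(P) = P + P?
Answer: 1553/498 ≈ 3.1185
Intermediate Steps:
j(P) = 2*P
((-1485 - j(-4)) - 76)/(h + 1113) = ((-1485 - 2*(-4)) - 76)/(-1611 + 1113) = ((-1485 - 1*(-8)) - 76)/(-498) = ((-1485 + 8) - 76)*(-1/498) = (-1477 - 76)*(-1/498) = -1553*(-1/498) = 1553/498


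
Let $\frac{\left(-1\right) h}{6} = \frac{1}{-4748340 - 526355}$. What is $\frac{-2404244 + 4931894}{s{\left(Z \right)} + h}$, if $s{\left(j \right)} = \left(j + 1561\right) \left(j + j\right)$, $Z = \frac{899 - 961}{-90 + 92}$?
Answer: $- \frac{2222097136125}{83392927949} \approx -26.646$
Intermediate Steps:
$h = \frac{6}{5274695}$ ($h = - \frac{6}{-4748340 - 526355} = - \frac{6}{-5274695} = \left(-6\right) \left(- \frac{1}{5274695}\right) = \frac{6}{5274695} \approx 1.1375 \cdot 10^{-6}$)
$Z = -31$ ($Z = - \frac{62}{2} = \left(-62\right) \frac{1}{2} = -31$)
$s{\left(j \right)} = 2 j \left(1561 + j\right)$ ($s{\left(j \right)} = \left(1561 + j\right) 2 j = 2 j \left(1561 + j\right)$)
$\frac{-2404244 + 4931894}{s{\left(Z \right)} + h} = \frac{-2404244 + 4931894}{2 \left(-31\right) \left(1561 - 31\right) + \frac{6}{5274695}} = \frac{2527650}{2 \left(-31\right) 1530 + \frac{6}{5274695}} = \frac{2527650}{-94860 + \frac{6}{5274695}} = \frac{2527650}{- \frac{500357567694}{5274695}} = 2527650 \left(- \frac{5274695}{500357567694}\right) = - \frac{2222097136125}{83392927949}$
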